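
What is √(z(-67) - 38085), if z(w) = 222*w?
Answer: I*√52959 ≈ 230.13*I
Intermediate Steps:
√(z(-67) - 38085) = √(222*(-67) - 38085) = √(-14874 - 38085) = √(-52959) = I*√52959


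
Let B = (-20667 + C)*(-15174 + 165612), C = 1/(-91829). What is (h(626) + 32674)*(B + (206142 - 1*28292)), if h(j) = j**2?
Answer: -121204528730126830100/91829 ≈ -1.3199e+15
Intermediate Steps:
C = -1/91829 ≈ -1.0890e-5
B = -285505741115472/91829 (B = (-20667 - 1/91829)*(-15174 + 165612) = -1897829944/91829*150438 = -285505741115472/91829 ≈ -3.1091e+9)
(h(626) + 32674)*(B + (206142 - 1*28292)) = (626**2 + 32674)*(-285505741115472/91829 + (206142 - 1*28292)) = (391876 + 32674)*(-285505741115472/91829 + (206142 - 28292)) = 424550*(-285505741115472/91829 + 177850) = 424550*(-285489409327822/91829) = -121204528730126830100/91829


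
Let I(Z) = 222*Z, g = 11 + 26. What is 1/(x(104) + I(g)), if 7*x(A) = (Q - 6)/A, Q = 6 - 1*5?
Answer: 728/5979787 ≈ 0.00012174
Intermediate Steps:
g = 37
Q = 1 (Q = 6 - 5 = 1)
x(A) = -5/(7*A) (x(A) = ((1 - 6)/A)/7 = (-5/A)/7 = -5/(7*A))
1/(x(104) + I(g)) = 1/(-5/7/104 + 222*37) = 1/(-5/7*1/104 + 8214) = 1/(-5/728 + 8214) = 1/(5979787/728) = 728/5979787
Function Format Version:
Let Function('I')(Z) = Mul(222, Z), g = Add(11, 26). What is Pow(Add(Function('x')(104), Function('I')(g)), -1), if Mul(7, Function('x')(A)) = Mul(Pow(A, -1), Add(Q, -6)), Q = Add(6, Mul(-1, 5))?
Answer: Rational(728, 5979787) ≈ 0.00012174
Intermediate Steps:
g = 37
Q = 1 (Q = Add(6, -5) = 1)
Function('x')(A) = Mul(Rational(-5, 7), Pow(A, -1)) (Function('x')(A) = Mul(Rational(1, 7), Mul(Pow(A, -1), Add(1, -6))) = Mul(Rational(1, 7), Mul(Pow(A, -1), -5)) = Mul(Rational(1, 7), Mul(-5, Pow(A, -1))) = Mul(Rational(-5, 7), Pow(A, -1)))
Pow(Add(Function('x')(104), Function('I')(g)), -1) = Pow(Add(Mul(Rational(-5, 7), Pow(104, -1)), Mul(222, 37)), -1) = Pow(Add(Mul(Rational(-5, 7), Rational(1, 104)), 8214), -1) = Pow(Add(Rational(-5, 728), 8214), -1) = Pow(Rational(5979787, 728), -1) = Rational(728, 5979787)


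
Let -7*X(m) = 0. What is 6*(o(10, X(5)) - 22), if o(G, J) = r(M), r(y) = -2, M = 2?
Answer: -144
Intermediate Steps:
X(m) = 0 (X(m) = -1/7*0 = 0)
o(G, J) = -2
6*(o(10, X(5)) - 22) = 6*(-2 - 22) = 6*(-24) = -144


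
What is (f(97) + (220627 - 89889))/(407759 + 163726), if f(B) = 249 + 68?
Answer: 8737/38099 ≈ 0.22932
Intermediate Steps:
f(B) = 317
(f(97) + (220627 - 89889))/(407759 + 163726) = (317 + (220627 - 89889))/(407759 + 163726) = (317 + 130738)/571485 = 131055*(1/571485) = 8737/38099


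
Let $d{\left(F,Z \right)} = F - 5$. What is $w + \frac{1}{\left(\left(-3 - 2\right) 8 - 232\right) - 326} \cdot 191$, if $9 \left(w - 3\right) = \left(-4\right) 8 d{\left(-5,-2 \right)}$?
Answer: $\frac{205787}{5382} \approx 38.236$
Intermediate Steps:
$d{\left(F,Z \right)} = -5 + F$
$w = \frac{347}{9}$ ($w = 3 + \frac{\left(-4\right) 8 \left(-5 - 5\right)}{9} = 3 + \frac{\left(-32\right) \left(-10\right)}{9} = 3 + \frac{1}{9} \cdot 320 = 3 + \frac{320}{9} = \frac{347}{9} \approx 38.556$)
$w + \frac{1}{\left(\left(-3 - 2\right) 8 - 232\right) - 326} \cdot 191 = \frac{347}{9} + \frac{1}{\left(\left(-3 - 2\right) 8 - 232\right) - 326} \cdot 191 = \frac{347}{9} + \frac{1}{\left(\left(-5\right) 8 - 232\right) - 326} \cdot 191 = \frac{347}{9} + \frac{1}{\left(-40 - 232\right) - 326} \cdot 191 = \frac{347}{9} + \frac{1}{-272 - 326} \cdot 191 = \frac{347}{9} + \frac{1}{-598} \cdot 191 = \frac{347}{9} - \frac{191}{598} = \frac{205787}{5382}$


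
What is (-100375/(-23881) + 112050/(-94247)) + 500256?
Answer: 102358115463997/204610237 ≈ 5.0026e+5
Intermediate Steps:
(-100375/(-23881) + 112050/(-94247)) + 500256 = (-100375*(-1/23881) + 112050*(-1/94247)) + 500256 = (9125/2171 - 112050/94247) + 500256 = 616743325/204610237 + 500256 = 102358115463997/204610237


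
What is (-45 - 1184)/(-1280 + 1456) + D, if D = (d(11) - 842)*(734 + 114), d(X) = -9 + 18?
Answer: -124324813/176 ≈ -7.0639e+5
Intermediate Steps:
d(X) = 9
D = -706384 (D = (9 - 842)*(734 + 114) = -833*848 = -706384)
(-45 - 1184)/(-1280 + 1456) + D = (-45 - 1184)/(-1280 + 1456) - 706384 = -1229/176 - 706384 = -124324813/176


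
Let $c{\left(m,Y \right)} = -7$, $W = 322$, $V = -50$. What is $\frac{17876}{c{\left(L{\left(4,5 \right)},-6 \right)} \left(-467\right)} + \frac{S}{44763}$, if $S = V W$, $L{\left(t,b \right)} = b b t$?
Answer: $\frac{747552488}{146330247} \approx 5.1087$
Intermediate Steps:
$L{\left(t,b \right)} = t b^{2}$ ($L{\left(t,b \right)} = b^{2} t = t b^{2}$)
$S = -16100$ ($S = \left(-50\right) 322 = -16100$)
$\frac{17876}{c{\left(L{\left(4,5 \right)},-6 \right)} \left(-467\right)} + \frac{S}{44763} = \frac{17876}{\left(-7\right) \left(-467\right)} - \frac{16100}{44763} = \frac{17876}{3269} - \frac{16100}{44763} = \frac{747552488}{146330247}$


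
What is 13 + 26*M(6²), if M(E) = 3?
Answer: 91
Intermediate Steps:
13 + 26*M(6²) = 13 + 26*3 = 13 + 78 = 91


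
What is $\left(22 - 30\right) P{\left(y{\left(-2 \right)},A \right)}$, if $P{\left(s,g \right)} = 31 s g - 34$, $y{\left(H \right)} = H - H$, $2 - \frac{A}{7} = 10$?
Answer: $272$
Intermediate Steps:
$A = -56$ ($A = 14 - 70 = -56$)
$y{\left(H \right)} = 0$
$P{\left(s,g \right)} = -34 + 31 g s$ ($P{\left(s,g \right)} = 31 g s - 34 = -34 + 31 g s$)
$\left(22 - 30\right) P{\left(y{\left(-2 \right)},A \right)} = \left(22 - 30\right) \left(-34 + 31 \left(-56\right) 0\right) = - 8 \left(-34 + 0\right) = \left(-8\right) \left(-34\right) = 272$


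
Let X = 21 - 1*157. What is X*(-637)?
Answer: 86632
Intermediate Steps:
X = -136 (X = 21 - 157 = -136)
X*(-637) = -136*(-637) = 86632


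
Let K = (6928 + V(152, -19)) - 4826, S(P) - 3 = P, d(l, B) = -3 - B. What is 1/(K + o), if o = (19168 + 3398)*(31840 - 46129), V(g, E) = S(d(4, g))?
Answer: -1/322443624 ≈ -3.1013e-9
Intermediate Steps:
S(P) = 3 + P
V(g, E) = -g (V(g, E) = 3 + (-3 - g) = -g)
o = -322445574 (o = 22566*(-14289) = -322445574)
K = 1950 (K = (6928 - 1*152) - 4826 = (6928 - 152) - 4826 = 6776 - 4826 = 1950)
1/(K + o) = 1/(1950 - 322445574) = 1/(-322443624) = -1/322443624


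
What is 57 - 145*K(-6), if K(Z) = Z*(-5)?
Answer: -4293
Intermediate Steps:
K(Z) = -5*Z
57 - 145*K(-6) = 57 - (-725)*(-6) = 57 - 145*30 = 57 - 4350 = -4293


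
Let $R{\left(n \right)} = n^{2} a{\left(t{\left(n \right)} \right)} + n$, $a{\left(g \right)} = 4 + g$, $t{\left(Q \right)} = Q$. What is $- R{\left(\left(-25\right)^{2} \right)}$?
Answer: $-245703750$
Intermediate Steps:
$R{\left(n \right)} = n + n^{2} \left(4 + n\right)$ ($R{\left(n \right)} = n^{2} \left(4 + n\right) + n = n + n^{2} \left(4 + n\right)$)
$- R{\left(\left(-25\right)^{2} \right)} = - \left(-25\right)^{2} \left(1 + \left(-25\right)^{2} \left(4 + \left(-25\right)^{2}\right)\right) = - 625 \left(1 + 625 \left(4 + 625\right)\right) = - 625 \left(1 + 625 \cdot 629\right) = - 625 \left(1 + 393125\right) = - 625 \cdot 393126 = \left(-1\right) 245703750 = -245703750$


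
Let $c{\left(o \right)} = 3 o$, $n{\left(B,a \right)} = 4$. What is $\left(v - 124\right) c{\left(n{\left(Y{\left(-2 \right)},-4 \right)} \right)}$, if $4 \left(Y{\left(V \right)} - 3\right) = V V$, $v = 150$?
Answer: $312$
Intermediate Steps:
$Y{\left(V \right)} = 3 + \frac{V^{2}}{4}$ ($Y{\left(V \right)} = 3 + \frac{V V}{4} = 3 + \frac{V^{2}}{4}$)
$\left(v - 124\right) c{\left(n{\left(Y{\left(-2 \right)},-4 \right)} \right)} = \left(150 - 124\right) 3 \cdot 4 = 26 \cdot 12 = 312$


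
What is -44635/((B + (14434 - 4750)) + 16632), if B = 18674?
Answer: -8927/8998 ≈ -0.99211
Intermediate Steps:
-44635/((B + (14434 - 4750)) + 16632) = -44635/((18674 + (14434 - 4750)) + 16632) = -44635/((18674 + 9684) + 16632) = -44635/(28358 + 16632) = -44635/44990 = -44635*1/44990 = -8927/8998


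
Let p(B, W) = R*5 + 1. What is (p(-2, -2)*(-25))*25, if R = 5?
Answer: -16250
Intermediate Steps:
p(B, W) = 26 (p(B, W) = 5*5 + 1 = 25 + 1 = 26)
(p(-2, -2)*(-25))*25 = (26*(-25))*25 = -650*25 = -16250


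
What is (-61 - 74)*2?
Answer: -270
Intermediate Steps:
(-61 - 74)*2 = -135*2 = -270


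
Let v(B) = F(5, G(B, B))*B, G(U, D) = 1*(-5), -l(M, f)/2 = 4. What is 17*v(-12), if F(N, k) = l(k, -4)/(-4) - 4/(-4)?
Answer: -612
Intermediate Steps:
l(M, f) = -8 (l(M, f) = -2*4 = -8)
G(U, D) = -5
F(N, k) = 3 (F(N, k) = -8/(-4) - 4/(-4) = -8*(-1/4) - 4*(-1/4) = 2 + 1 = 3)
v(B) = 3*B
17*v(-12) = 17*(3*(-12)) = 17*(-36) = -612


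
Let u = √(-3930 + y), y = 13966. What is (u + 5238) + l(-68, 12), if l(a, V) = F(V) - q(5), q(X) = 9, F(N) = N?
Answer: 5241 + 2*√2509 ≈ 5341.2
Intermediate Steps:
l(a, V) = -9 + V (l(a, V) = V - 1*9 = V - 9 = -9 + V)
u = 2*√2509 (u = √(-3930 + 13966) = √10036 = 2*√2509 ≈ 100.18)
(u + 5238) + l(-68, 12) = (2*√2509 + 5238) + (-9 + 12) = (5238 + 2*√2509) + 3 = 5241 + 2*√2509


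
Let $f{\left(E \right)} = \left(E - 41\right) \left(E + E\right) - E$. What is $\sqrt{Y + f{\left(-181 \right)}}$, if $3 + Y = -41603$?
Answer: $\sqrt{38939} \approx 197.33$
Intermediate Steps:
$Y = -41606$ ($Y = -3 - 41603 = -41606$)
$f{\left(E \right)} = - E + 2 E \left(-41 + E\right)$ ($f{\left(E \right)} = \left(-41 + E\right) 2 E - E = 2 E \left(-41 + E\right) - E = - E + 2 E \left(-41 + E\right)$)
$\sqrt{Y + f{\left(-181 \right)}} = \sqrt{-41606 - 181 \left(-83 + 2 \left(-181\right)\right)} = \sqrt{-41606 - 181 \left(-83 - 362\right)} = \sqrt{-41606 - -80545} = \sqrt{-41606 + 80545} = \sqrt{38939}$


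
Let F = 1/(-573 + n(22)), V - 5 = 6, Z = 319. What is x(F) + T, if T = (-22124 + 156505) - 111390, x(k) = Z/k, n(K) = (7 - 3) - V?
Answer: -162029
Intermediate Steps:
V = 11 (V = 5 + 6 = 11)
n(K) = -7 (n(K) = (7 - 3) - 1*11 = 4 - 11 = -7)
F = -1/580 (F = 1/(-573 - 7) = 1/(-580) = -1/580 ≈ -0.0017241)
x(k) = 319/k
T = 22991 (T = 134381 - 111390 = 22991)
x(F) + T = 319/(-1/580) + 22991 = 319*(-580) + 22991 = -185020 + 22991 = -162029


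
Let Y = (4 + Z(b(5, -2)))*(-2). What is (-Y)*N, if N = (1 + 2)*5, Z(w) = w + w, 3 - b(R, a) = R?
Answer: 0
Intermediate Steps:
b(R, a) = 3 - R
Z(w) = 2*w
Y = 0 (Y = (4 + 2*(3 - 1*5))*(-2) = (4 + 2*(3 - 5))*(-2) = (4 + 2*(-2))*(-2) = (4 - 4)*(-2) = 0*(-2) = 0)
N = 15 (N = 3*5 = 15)
(-Y)*N = -1*0*15 = 0*15 = 0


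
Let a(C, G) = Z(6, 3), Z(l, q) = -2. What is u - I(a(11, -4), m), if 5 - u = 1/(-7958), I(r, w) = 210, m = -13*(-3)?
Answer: -1631389/7958 ≈ -205.00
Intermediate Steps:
a(C, G) = -2
m = 39
u = 39791/7958 (u = 5 - 1/(-7958) = 5 - 1*(-1/7958) = 5 + 1/7958 = 39791/7958 ≈ 5.0001)
u - I(a(11, -4), m) = 39791/7958 - 1*210 = 39791/7958 - 210 = -1631389/7958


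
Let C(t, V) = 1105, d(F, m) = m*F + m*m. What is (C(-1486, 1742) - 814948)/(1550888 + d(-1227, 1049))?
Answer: -90427/151574 ≈ -0.59659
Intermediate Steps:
d(F, m) = m² + F*m (d(F, m) = F*m + m² = m² + F*m)
(C(-1486, 1742) - 814948)/(1550888 + d(-1227, 1049)) = (1105 - 814948)/(1550888 + 1049*(-1227 + 1049)) = -813843/(1550888 + 1049*(-178)) = -813843/(1550888 - 186722) = -813843/1364166 = -813843*1/1364166 = -90427/151574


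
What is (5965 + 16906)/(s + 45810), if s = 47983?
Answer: 22871/93793 ≈ 0.24385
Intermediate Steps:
(5965 + 16906)/(s + 45810) = (5965 + 16906)/(47983 + 45810) = 22871/93793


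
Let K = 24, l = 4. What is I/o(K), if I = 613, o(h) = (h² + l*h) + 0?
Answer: 613/672 ≈ 0.91220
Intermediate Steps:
o(h) = h² + 4*h (o(h) = (h² + 4*h) + 0 = h² + 4*h)
I/o(K) = 613/((24*(4 + 24))) = 613/((24*28)) = 613/672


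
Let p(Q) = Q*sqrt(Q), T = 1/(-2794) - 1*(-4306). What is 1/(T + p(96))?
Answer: 11204836874/45945811915491 - 999223808*sqrt(6)/45945811915491 ≈ 0.00019060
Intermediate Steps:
T = 12030963/2794 (T = -1/2794 + 4306 = 12030963/2794 ≈ 4306.0)
p(Q) = Q**(3/2)
1/(T + p(96)) = 1/(12030963/2794 + 96**(3/2)) = 1/(12030963/2794 + 384*sqrt(6))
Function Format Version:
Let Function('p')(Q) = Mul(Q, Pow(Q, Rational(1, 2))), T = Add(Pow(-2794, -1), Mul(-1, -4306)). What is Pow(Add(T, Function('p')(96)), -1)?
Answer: Add(Rational(11204836874, 45945811915491), Mul(Rational(-999223808, 45945811915491), Pow(6, Rational(1, 2)))) ≈ 0.00019060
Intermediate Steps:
T = Rational(12030963, 2794) (T = Add(Rational(-1, 2794), 4306) = Rational(12030963, 2794) ≈ 4306.0)
Function('p')(Q) = Pow(Q, Rational(3, 2))
Pow(Add(T, Function('p')(96)), -1) = Pow(Add(Rational(12030963, 2794), Pow(96, Rational(3, 2))), -1) = Pow(Add(Rational(12030963, 2794), Mul(384, Pow(6, Rational(1, 2)))), -1)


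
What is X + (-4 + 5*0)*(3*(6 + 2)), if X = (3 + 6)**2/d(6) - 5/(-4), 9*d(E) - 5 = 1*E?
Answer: -1253/44 ≈ -28.477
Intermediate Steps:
d(E) = 5/9 + E/9 (d(E) = 5/9 + (1*E)/9 = 5/9 + E/9)
X = 2971/44 (X = (3 + 6)**2/(5/9 + (1/9)*6) - 5/(-4) = 9**2/(5/9 + 2/3) - 5*(-1/4) = 81/(11/9) + 5/4 = 81*(9/11) + 5/4 = 729/11 + 5/4 = 2971/44 ≈ 67.523)
X + (-4 + 5*0)*(3*(6 + 2)) = 2971/44 + (-4 + 5*0)*(3*(6 + 2)) = 2971/44 + (-4 + 0)*(3*8) = 2971/44 - 4*24 = 2971/44 - 96 = -1253/44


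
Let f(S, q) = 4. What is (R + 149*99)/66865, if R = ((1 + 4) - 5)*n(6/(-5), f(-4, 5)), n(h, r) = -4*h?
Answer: 14751/66865 ≈ 0.22061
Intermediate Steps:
R = 0 (R = ((1 + 4) - 5)*(-24/(-5)) = (5 - 5)*(-24*(-1)/5) = 0*(-4*(-6/5)) = 0*(24/5) = 0)
(R + 149*99)/66865 = (0 + 149*99)/66865 = (0 + 14751)*(1/66865) = 14751*(1/66865) = 14751/66865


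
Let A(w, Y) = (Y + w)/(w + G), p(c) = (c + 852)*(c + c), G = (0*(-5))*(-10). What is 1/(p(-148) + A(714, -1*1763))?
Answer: -714/148787225 ≈ -4.7988e-6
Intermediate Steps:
G = 0 (G = 0*(-10) = 0)
p(c) = 2*c*(852 + c) (p(c) = (852 + c)*(2*c) = 2*c*(852 + c))
A(w, Y) = (Y + w)/w (A(w, Y) = (Y + w)/(w + 0) = (Y + w)/w)
1/(p(-148) + A(714, -1*1763)) = 1/(2*(-148)*(852 - 148) + (-1*1763 + 714)/714) = 1/(2*(-148)*704 + (-1763 + 714)/714) = 1/(-208384 + (1/714)*(-1049)) = 1/(-208384 - 1049/714) = 1/(-148787225/714) = -714/148787225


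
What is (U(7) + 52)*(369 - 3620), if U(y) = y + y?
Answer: -214566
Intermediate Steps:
U(y) = 2*y
(U(7) + 52)*(369 - 3620) = (2*7 + 52)*(369 - 3620) = (14 + 52)*(-3251) = 66*(-3251) = -214566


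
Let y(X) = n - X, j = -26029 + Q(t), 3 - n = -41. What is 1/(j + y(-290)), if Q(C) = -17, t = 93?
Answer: -1/25712 ≈ -3.8892e-5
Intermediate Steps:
n = 44 (n = 3 - 1*(-41) = 3 + 41 = 44)
j = -26046 (j = -26029 - 17 = -26046)
y(X) = 44 - X
1/(j + y(-290)) = 1/(-26046 + (44 - 1*(-290))) = 1/(-26046 + (44 + 290)) = 1/(-26046 + 334) = 1/(-25712) = -1/25712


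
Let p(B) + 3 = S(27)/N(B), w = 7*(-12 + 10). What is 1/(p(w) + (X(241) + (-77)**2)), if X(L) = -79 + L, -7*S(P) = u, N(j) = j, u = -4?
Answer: 49/298310 ≈ 0.00016426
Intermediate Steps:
S(P) = 4/7 (S(P) = -1/7*(-4) = 4/7)
w = -14 (w = 7*(-2) = -14)
p(B) = -3 + 4/(7*B)
1/(p(w) + (X(241) + (-77)**2)) = 1/((-3 + (4/7)/(-14)) + ((-79 + 241) + (-77)**2)) = 1/((-3 + (4/7)*(-1/14)) + (162 + 5929)) = 1/((-3 - 2/49) + 6091) = 1/(-149/49 + 6091) = 1/(298310/49) = 49/298310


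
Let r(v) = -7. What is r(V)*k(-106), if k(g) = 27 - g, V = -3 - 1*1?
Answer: -931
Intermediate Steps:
V = -4 (V = -3 - 1 = -4)
r(V)*k(-106) = -7*(27 - 1*(-106)) = -7*(27 + 106) = -7*133 = -931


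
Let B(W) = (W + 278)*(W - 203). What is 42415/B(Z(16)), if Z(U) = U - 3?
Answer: -8483/11058 ≈ -0.76714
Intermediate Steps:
Z(U) = -3 + U
B(W) = (-203 + W)*(278 + W) (B(W) = (278 + W)*(-203 + W) = (-203 + W)*(278 + W))
42415/B(Z(16)) = 42415/(-56434 + (-3 + 16)**2 + 75*(-3 + 16)) = 42415/(-56434 + 13**2 + 75*13) = 42415/(-56434 + 169 + 975) = 42415/(-55290) = 42415*(-1/55290) = -8483/11058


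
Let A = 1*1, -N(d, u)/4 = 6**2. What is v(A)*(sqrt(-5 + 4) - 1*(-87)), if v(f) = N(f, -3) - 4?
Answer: -12876 - 148*I ≈ -12876.0 - 148.0*I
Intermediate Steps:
N(d, u) = -144 (N(d, u) = -4*6**2 = -4*36 = -144)
A = 1
v(f) = -148 (v(f) = -144 - 4 = -148)
v(A)*(sqrt(-5 + 4) - 1*(-87)) = -148*(sqrt(-5 + 4) - 1*(-87)) = -148*(sqrt(-1) + 87) = -148*(I + 87) = -148*(87 + I) = -12876 - 148*I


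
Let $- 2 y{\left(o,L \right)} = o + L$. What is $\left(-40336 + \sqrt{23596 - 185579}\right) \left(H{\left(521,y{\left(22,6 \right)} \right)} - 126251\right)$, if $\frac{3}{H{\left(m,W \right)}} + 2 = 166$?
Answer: $\frac{208790843524}{41} - \frac{20705161 i \sqrt{161983}}{164} \approx 5.0925 \cdot 10^{9} - 5.0812 \cdot 10^{7} i$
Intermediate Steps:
$y{\left(o,L \right)} = - \frac{L}{2} - \frac{o}{2}$ ($y{\left(o,L \right)} = - \frac{o + L}{2} = - \frac{L + o}{2} = - \frac{L}{2} - \frac{o}{2}$)
$H{\left(m,W \right)} = \frac{3}{164}$ ($H{\left(m,W \right)} = \frac{3}{-2 + 166} = \frac{3}{164}$)
$\left(-40336 + \sqrt{23596 - 185579}\right) \left(H{\left(521,y{\left(22,6 \right)} \right)} - 126251\right) = \left(-40336 + \sqrt{23596 - 185579}\right) \left(\frac{3}{164} - 126251\right) = \left(-40336 + \sqrt{-161983}\right) \left(- \frac{20705161}{164}\right) = \left(-40336 + i \sqrt{161983}\right) \left(- \frac{20705161}{164}\right) = \frac{208790843524}{41} - \frac{20705161 i \sqrt{161983}}{164}$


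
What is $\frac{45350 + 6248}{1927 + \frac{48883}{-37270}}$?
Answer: $\frac{1923057460}{71770407} \approx 26.795$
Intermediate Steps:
$\frac{45350 + 6248}{1927 + \frac{48883}{-37270}} = \frac{51598}{1927 + 48883 \left(- \frac{1}{37270}\right)} = \frac{51598}{1927 - \frac{48883}{37270}} = \frac{51598}{\frac{71770407}{37270}} = 51598 \cdot \frac{37270}{71770407} = \frac{1923057460}{71770407}$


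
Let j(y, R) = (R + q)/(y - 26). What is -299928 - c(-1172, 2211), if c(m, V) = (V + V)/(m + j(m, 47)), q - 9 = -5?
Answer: -421125706740/1404107 ≈ -2.9992e+5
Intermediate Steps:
q = 4 (q = 9 - 5 = 4)
j(y, R) = (4 + R)/(-26 + y) (j(y, R) = (R + 4)/(y - 26) = (4 + R)/(-26 + y))
c(m, V) = 2*V/(m + 51/(-26 + m)) (c(m, V) = (V + V)/(m + (4 + 47)/(-26 + m)) = (2*V)/(m + 51/(-26 + m)) = 2*V/(m + 51/(-26 + m)))
-299928 - c(-1172, 2211) = -299928 - 2*2211*(-26 - 1172)/(51 - 1172*(-26 - 1172)) = -299928 - 2*2211*(-1198)/(51 - 1172*(-1198)) = -299928 - 2*2211*(-1198)/(51 + 1404056) = -299928 - 2*2211*(-1198)/1404107 = -299928 - 1*(-5297556/1404107) = -299928 + 5297556/1404107 = -421125706740/1404107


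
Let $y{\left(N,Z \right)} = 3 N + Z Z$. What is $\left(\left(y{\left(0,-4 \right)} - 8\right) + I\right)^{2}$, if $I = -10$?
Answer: $4$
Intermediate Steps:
$y{\left(N,Z \right)} = Z^{2} + 3 N$ ($y{\left(N,Z \right)} = 3 N + Z^{2} = Z^{2} + 3 N$)
$\left(\left(y{\left(0,-4 \right)} - 8\right) + I\right)^{2} = \left(\left(\left(\left(-4\right)^{2} + 3 \cdot 0\right) - 8\right) - 10\right)^{2} = \left(\left(\left(16 + 0\right) - 8\right) - 10\right)^{2} = \left(\left(16 - 8\right) - 10\right)^{2} = \left(8 - 10\right)^{2} = \left(-2\right)^{2} = 4$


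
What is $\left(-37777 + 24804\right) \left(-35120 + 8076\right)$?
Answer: $350841812$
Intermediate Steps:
$\left(-37777 + 24804\right) \left(-35120 + 8076\right) = \left(-12973\right) \left(-27044\right) = 350841812$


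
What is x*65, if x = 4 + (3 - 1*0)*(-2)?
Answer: -130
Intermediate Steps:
x = -2 (x = 4 + (3 + 0)*(-2) = 4 + 3*(-2) = 4 - 6 = -2)
x*65 = -2*65 = -130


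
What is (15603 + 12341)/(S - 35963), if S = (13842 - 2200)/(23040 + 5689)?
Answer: -802803176/1033169385 ≈ -0.77703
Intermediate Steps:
S = 11642/28729 ≈ 0.40524
(15603 + 12341)/(S - 35963) = (15603 + 12341)/(11642/28729 - 35963) = 27944/(-1033169385/28729) = 27944*(-28729/1033169385) = -802803176/1033169385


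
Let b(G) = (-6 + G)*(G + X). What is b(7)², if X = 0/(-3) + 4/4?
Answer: 64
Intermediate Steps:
X = 1 (X = 0*(-⅓) + 4*(¼) = 0 + 1 = 1)
b(G) = (1 + G)*(-6 + G) (b(G) = (-6 + G)*(G + 1) = (-6 + G)*(1 + G) = (1 + G)*(-6 + G))
b(7)² = (-6 + 7² - 5*7)² = (-6 + 49 - 35)² = 8² = 64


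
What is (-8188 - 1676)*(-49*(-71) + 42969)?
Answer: -458163072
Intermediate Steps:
(-8188 - 1676)*(-49*(-71) + 42969) = -9864*(3479 + 42969) = -9864*46448 = -458163072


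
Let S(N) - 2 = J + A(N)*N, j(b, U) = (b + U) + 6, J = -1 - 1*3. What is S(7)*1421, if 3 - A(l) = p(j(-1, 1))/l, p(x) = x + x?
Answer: 9947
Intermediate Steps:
J = -4 (J = -1 - 3 = -4)
j(b, U) = 6 + U + b (j(b, U) = (U + b) + 6 = 6 + U + b)
p(x) = 2*x
A(l) = 3 - 12/l (A(l) = 3 - 2*(6 + 1 - 1)/l = 3 - 2*6/l = 3 - 12/l)
S(N) = -2 + N*(3 - 12/N) (S(N) = 2 + (-4 + (3 - 12/N)*N) = 2 + (-4 + N*(3 - 12/N)) = -2 + N*(3 - 12/N))
S(7)*1421 = (-14 + 3*7)*1421 = (-14 + 21)*1421 = 7*1421 = 9947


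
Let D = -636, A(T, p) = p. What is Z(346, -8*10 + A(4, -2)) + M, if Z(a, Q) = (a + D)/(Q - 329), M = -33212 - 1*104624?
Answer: -56650306/411 ≈ -1.3784e+5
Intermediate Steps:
M = -137836 (M = -33212 - 104624 = -137836)
Z(a, Q) = (-636 + a)/(-329 + Q) (Z(a, Q) = (a - 636)/(Q - 329) = (-636 + a)/(-329 + Q))
Z(346, -8*10 + A(4, -2)) + M = (-636 + 346)/(-329 + (-8*10 - 2)) - 137836 = -290/(-329 + (-80 - 2)) - 137836 = -290/(-329 - 82) - 137836 = -290/(-411) - 137836 = -1/411*(-290) - 137836 = 290/411 - 137836 = -56650306/411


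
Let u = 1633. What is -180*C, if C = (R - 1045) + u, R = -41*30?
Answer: 115560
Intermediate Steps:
R = -1230
C = -642 (C = (-1230 - 1045) + 1633 = -2275 + 1633 = -642)
-180*C = -180*(-642) = 115560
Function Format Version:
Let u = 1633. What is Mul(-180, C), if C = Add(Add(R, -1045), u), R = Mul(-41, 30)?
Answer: 115560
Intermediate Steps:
R = -1230
C = -642 (C = Add(Add(-1230, -1045), 1633) = Add(-2275, 1633) = -642)
Mul(-180, C) = Mul(-180, -642) = 115560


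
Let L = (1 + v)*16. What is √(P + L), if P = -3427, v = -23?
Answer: I*√3779 ≈ 61.474*I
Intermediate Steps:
L = -352 (L = (1 - 23)*16 = -22*16 = -352)
√(P + L) = √(-3427 - 352) = √(-3779) = I*√3779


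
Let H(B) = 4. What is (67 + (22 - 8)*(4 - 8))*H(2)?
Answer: 44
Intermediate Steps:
(67 + (22 - 8)*(4 - 8))*H(2) = (67 + (22 - 8)*(4 - 8))*4 = (67 + 14*(-4))*4 = (67 - 56)*4 = 11*4 = 44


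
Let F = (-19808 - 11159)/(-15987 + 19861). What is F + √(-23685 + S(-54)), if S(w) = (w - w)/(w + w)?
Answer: -30967/3874 + I*√23685 ≈ -7.9935 + 153.9*I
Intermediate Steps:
S(w) = 0 (S(w) = 0/((2*w)) = 0*(1/(2*w)) = 0)
F = -30967/3874 ≈ -7.9935
F + √(-23685 + S(-54)) = -30967/3874 + √(-23685 + 0) = -30967/3874 + √(-23685) = -30967/3874 + I*√23685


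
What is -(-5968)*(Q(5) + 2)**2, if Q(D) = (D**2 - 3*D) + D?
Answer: 1724752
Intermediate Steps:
Q(D) = D**2 - 2*D
-(-5968)*(Q(5) + 2)**2 = -(-5968)*(5*(-2 + 5) + 2)**2 = -(-5968)*(5*3 + 2)**2 = -(-5968)*(15 + 2)**2 = -(-5968)*17**2 = -(-5968)*289 = -2984*(-578) = 1724752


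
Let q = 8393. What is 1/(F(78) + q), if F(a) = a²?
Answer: 1/14477 ≈ 6.9075e-5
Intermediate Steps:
1/(F(78) + q) = 1/(78² + 8393) = 1/(6084 + 8393) = 1/14477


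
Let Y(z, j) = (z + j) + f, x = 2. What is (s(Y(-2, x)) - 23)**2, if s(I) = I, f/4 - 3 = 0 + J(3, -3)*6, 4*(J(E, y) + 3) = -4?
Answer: 11449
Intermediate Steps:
J(E, y) = -4 (J(E, y) = -3 + (1/4)*(-4) = -3 - 1 = -4)
f = -84 (f = 12 + 4*(0 - 4*6) = 12 + 4*(0 - 24) = 12 + 4*(-24) = 12 - 96 = -84)
Y(z, j) = -84 + j + z (Y(z, j) = (z + j) - 84 = (j + z) - 84 = -84 + j + z)
(s(Y(-2, x)) - 23)**2 = ((-84 + 2 - 2) - 23)**2 = (-84 - 23)**2 = (-107)**2 = 11449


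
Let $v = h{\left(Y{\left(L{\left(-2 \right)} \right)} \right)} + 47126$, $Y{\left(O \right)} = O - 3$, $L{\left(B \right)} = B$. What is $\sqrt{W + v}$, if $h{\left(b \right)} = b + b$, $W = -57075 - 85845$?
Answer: $2 i \sqrt{23951} \approx 309.52 i$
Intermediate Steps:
$Y{\left(O \right)} = -3 + O$ ($Y{\left(O \right)} = O - 3 = -3 + O$)
$W = -142920$ ($W = -57075 - 85845 = -142920$)
$h{\left(b \right)} = 2 b$
$v = 47116$ ($v = 2 \left(-3 - 2\right) + 47126 = 2 \left(-5\right) + 47126 = -10 + 47126 = 47116$)
$\sqrt{W + v} = \sqrt{-142920 + 47116} = \sqrt{-95804} = 2 i \sqrt{23951}$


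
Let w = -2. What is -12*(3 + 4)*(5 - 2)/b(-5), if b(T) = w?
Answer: 126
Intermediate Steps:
b(T) = -2
-12*(3 + 4)*(5 - 2)/b(-5) = -12*(3 + 4)*(5 - 2)/(-2) = -12*7*3*(-1)/2 = -252*(-1)/2 = -12*(-21/2) = 126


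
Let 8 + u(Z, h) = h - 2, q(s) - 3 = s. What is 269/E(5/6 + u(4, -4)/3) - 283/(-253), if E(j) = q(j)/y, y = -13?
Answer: 5309861/1265 ≈ 4197.5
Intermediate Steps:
q(s) = 3 + s
u(Z, h) = -10 + h (u(Z, h) = -8 + (h - 2) = -8 + (-2 + h) = -10 + h)
E(j) = -3/13 - j/13 (E(j) = (3 + j)/(-13) = (3 + j)*(-1/13) = -3/13 - j/13)
269/E(5/6 + u(4, -4)/3) - 283/(-253) = 269/(-3/13 - (5/6 + (-10 - 4)/3)/13) - 283/(-253) = 269/(-3/13 - (5*(⅙) - 14*⅓)/13) - 283*(-1/253) = 269/(-3/13 - (⅚ - 14/3)/13) + 283/253 = 269/(-3/13 - 1/13*(-23/6)) + 283/253 = 269/(-3/13 + 23/78) + 283/253 = 269/(5/78) + 283/253 = 269*(78/5) + 283/253 = 20982/5 + 283/253 = 5309861/1265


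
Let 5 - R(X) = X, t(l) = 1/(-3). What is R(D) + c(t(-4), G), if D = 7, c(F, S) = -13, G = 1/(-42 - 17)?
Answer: -15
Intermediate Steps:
t(l) = -⅓
G = -1/59 (G = 1/(-59) = -1/59 ≈ -0.016949)
R(X) = 5 - X
R(D) + c(t(-4), G) = (5 - 1*7) - 13 = (5 - 7) - 13 = -2 - 13 = -15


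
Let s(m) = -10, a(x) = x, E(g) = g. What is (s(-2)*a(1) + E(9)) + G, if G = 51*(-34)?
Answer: -1735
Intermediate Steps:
G = -1734
(s(-2)*a(1) + E(9)) + G = (-10*1 + 9) - 1734 = (-10 + 9) - 1734 = -1 - 1734 = -1735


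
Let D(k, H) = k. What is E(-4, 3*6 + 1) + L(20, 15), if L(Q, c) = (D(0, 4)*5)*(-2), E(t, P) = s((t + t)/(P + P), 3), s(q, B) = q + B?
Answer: 53/19 ≈ 2.7895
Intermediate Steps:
s(q, B) = B + q
E(t, P) = 3 + t/P (E(t, P) = 3 + (t + t)/(P + P) = 3 + (2*t)/((2*P)) = 3 + (2*t)*(1/(2*P)) = 3 + t/P)
L(Q, c) = 0 (L(Q, c) = (0*5)*(-2) = 0*(-2) = 0)
E(-4, 3*6 + 1) + L(20, 15) = (3 - 4/(3*6 + 1)) + 0 = (3 - 4/(18 + 1)) + 0 = (3 - 4/19) + 0 = 53/19 + 0 = 53/19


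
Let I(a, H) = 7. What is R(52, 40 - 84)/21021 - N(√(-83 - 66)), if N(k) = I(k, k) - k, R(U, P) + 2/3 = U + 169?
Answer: -440780/63063 + I*√149 ≈ -6.9895 + 12.207*I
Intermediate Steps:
R(U, P) = 505/3 + U (R(U, P) = -⅔ + (U + 169) = -⅔ + (169 + U) = 505/3 + U)
N(k) = 7 - k
R(52, 40 - 84)/21021 - N(√(-83 - 66)) = (505/3 + 52)/21021 - (7 - √(-83 - 66)) = (661/3)*(1/21021) - (7 - √(-149)) = 661/63063 - (7 - I*√149) = 661/63063 + (-7 + I*√149) = -440780/63063 + I*√149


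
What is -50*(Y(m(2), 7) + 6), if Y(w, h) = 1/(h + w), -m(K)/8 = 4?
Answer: -298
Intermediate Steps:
m(K) = -32 (m(K) = -8*4 = -32)
-50*(Y(m(2), 7) + 6) = -50*(1/(7 - 32) + 6) = -50*(1/(-25) + 6) = -50*(-1/25 + 6) = -50*149/25 = -298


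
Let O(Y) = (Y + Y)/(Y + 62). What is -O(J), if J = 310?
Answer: -5/3 ≈ -1.6667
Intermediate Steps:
O(Y) = 2*Y/(62 + Y) (O(Y) = (2*Y)/(62 + Y) = 2*Y/(62 + Y))
-O(J) = -2*310/(62 + 310) = -2*310/372 = -1*5/3 = -5/3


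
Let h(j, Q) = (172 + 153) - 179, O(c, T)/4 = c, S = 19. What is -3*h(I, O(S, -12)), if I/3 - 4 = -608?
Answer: -438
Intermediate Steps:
I = -1812 (I = 12 + 3*(-608) = 12 - 1824 = -1812)
O(c, T) = 4*c
h(j, Q) = 146 (h(j, Q) = 325 - 179 = 146)
-3*h(I, O(S, -12)) = -3*146 = -438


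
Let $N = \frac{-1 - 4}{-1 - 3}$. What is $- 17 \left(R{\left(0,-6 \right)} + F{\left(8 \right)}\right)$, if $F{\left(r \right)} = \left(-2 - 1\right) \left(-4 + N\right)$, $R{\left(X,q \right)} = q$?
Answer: $- \frac{153}{4} \approx -38.25$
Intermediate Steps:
$N = \frac{5}{4}$ ($N = - \frac{5}{-4} = \left(-5\right) \left(- \frac{1}{4}\right) = \frac{5}{4} \approx 1.25$)
$F{\left(r \right)} = \frac{33}{4}$ ($F{\left(r \right)} = \left(-2 - 1\right) \left(-4 + \frac{5}{4}\right) = \left(-3\right) \left(- \frac{11}{4}\right) = \frac{33}{4}$)
$- 17 \left(R{\left(0,-6 \right)} + F{\left(8 \right)}\right) = - 17 \left(-6 + \frac{33}{4}\right) = \left(-17\right) \frac{9}{4} = - \frac{153}{4}$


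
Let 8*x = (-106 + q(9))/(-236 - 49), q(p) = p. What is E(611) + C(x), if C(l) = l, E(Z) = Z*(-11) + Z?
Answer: -13930703/2280 ≈ -6110.0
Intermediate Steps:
E(Z) = -10*Z (E(Z) = -11*Z + Z = -10*Z)
x = 97/2280 (x = ((-106 + 9)/(-236 - 49))/8 = (-97/(-285))/8 = (-97*(-1/285))/8 = (1/8)*(97/285) = 97/2280 ≈ 0.042544)
E(611) + C(x) = -10*611 + 97/2280 = -6110 + 97/2280 = -13930703/2280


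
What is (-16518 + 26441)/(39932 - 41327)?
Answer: -9923/1395 ≈ -7.1133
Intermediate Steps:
(-16518 + 26441)/(39932 - 41327) = 9923/(-1395) = 9923*(-1/1395) = -9923/1395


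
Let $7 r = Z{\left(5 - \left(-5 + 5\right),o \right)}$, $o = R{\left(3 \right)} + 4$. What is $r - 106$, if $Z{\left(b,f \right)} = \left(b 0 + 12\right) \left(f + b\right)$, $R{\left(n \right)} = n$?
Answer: $- \frac{598}{7} \approx -85.429$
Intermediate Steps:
$o = 7$ ($o = 3 + 4 = 7$)
$Z{\left(b,f \right)} = 12 b + 12 f$ ($Z{\left(b,f \right)} = \left(0 + 12\right) \left(b + f\right) = 12 \left(b + f\right) = 12 b + 12 f$)
$r = \frac{144}{7}$ ($r = \frac{12 \left(5 - \left(-5 + 5\right)\right) + 12 \cdot 7}{7} = \frac{12 \left(5 - 0\right) + 84}{7} = \frac{12 \left(5 + 0\right) + 84}{7} = \frac{12 \cdot 5 + 84}{7} = \frac{60 + 84}{7} = \frac{1}{7} \cdot 144 = \frac{144}{7} \approx 20.571$)
$r - 106 = \frac{144}{7} - 106 = - \frac{598}{7}$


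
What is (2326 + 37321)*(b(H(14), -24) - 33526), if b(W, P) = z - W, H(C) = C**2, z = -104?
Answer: -1341099422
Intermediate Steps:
b(W, P) = -104 - W
(2326 + 37321)*(b(H(14), -24) - 33526) = (2326 + 37321)*((-104 - 1*14**2) - 33526) = 39647*((-104 - 1*196) - 33526) = 39647*((-104 - 196) - 33526) = 39647*(-300 - 33526) = 39647*(-33826) = -1341099422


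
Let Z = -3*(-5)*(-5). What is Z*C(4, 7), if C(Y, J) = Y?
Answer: -300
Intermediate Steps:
Z = -75 (Z = 15*(-5) = -75)
Z*C(4, 7) = -75*4 = -300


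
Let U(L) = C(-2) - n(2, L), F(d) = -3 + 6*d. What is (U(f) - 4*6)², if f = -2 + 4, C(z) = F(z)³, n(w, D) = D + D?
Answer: 11580409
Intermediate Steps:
n(w, D) = 2*D
C(z) = (-3 + 6*z)³
f = 2
U(L) = -3375 - 2*L (U(L) = 27*(-1 + 2*(-2))³ - 2*L = 27*(-1 - 4)³ - 2*L = 27*(-5)³ - 2*L = 27*(-125) - 2*L = -3375 - 2*L)
(U(f) - 4*6)² = ((-3375 - 2*2) - 4*6)² = ((-3375 - 4) - 24)² = (-3379 - 24)² = (-3403)² = 11580409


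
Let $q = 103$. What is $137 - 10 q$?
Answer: $-893$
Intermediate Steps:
$137 - 10 q = 137 - 1030 = -893$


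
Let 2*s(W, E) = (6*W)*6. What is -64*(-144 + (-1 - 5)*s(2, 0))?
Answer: 23040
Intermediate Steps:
s(W, E) = 18*W (s(W, E) = ((6*W)*6)/2 = (36*W)/2 = 18*W)
-64*(-144 + (-1 - 5)*s(2, 0)) = -64*(-144 + (-1 - 5)*(18*2)) = -64*(-144 - 6*36) = -64*(-144 - 216) = -64*(-360) = 23040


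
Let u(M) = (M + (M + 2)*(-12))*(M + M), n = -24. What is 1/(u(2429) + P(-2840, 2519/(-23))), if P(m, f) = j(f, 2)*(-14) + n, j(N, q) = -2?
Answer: -1/129917490 ≈ -7.6972e-9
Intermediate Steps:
P(m, f) = 4 (P(m, f) = -2*(-14) - 24 = 28 - 24 = 4)
u(M) = 2*M*(-24 - 11*M) (u(M) = (M + (2 + M)*(-12))*(2*M) = (M + (-24 - 12*M))*(2*M) = (-24 - 11*M)*(2*M) = 2*M*(-24 - 11*M))
1/(u(2429) + P(-2840, 2519/(-23))) = 1/(-2*2429*(24 + 11*2429) + 4) = 1/(-2*2429*(24 + 26719) + 4) = 1/(-2*2429*26743 + 4) = 1/(-129917494 + 4) = 1/(-129917490) = -1/129917490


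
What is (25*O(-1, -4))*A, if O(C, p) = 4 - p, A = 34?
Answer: 6800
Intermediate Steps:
(25*O(-1, -4))*A = (25*(4 - 1*(-4)))*34 = (25*(4 + 4))*34 = (25*8)*34 = 200*34 = 6800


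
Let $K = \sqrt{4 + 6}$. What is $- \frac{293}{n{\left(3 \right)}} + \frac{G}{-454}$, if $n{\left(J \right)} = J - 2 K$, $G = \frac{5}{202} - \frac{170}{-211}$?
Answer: $\frac{17007893807}{599862028} + \frac{586 \sqrt{10}}{31} \approx 88.13$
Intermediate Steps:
$K = \sqrt{10} \approx 3.1623$
$G = \frac{35395}{42622}$ ($G = 5 \cdot \frac{1}{202} - - \frac{170}{211} = \frac{5}{202} + \frac{170}{211} = \frac{35395}{42622} \approx 0.83044$)
$n{\left(J \right)} = J - 2 \sqrt{10}$
$- \frac{293}{n{\left(3 \right)}} + \frac{G}{-454} = - \frac{293}{3 - 2 \sqrt{10}} + \frac{35395}{42622 \left(-454\right)} = - \frac{293}{3 - 2 \sqrt{10}} + \frac{35395}{42622} \left(- \frac{1}{454}\right) = - \frac{293}{3 - 2 \sqrt{10}} - \frac{35395}{19350388} = - \frac{35395}{19350388} - \frac{293}{3 - 2 \sqrt{10}}$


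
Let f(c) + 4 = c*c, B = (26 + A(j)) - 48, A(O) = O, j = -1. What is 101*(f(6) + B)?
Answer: 909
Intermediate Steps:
B = -23 (B = (26 - 1) - 48 = 25 - 48 = -23)
f(c) = -4 + c² (f(c) = -4 + c*c = -4 + c²)
101*(f(6) + B) = 101*((-4 + 6²) - 23) = 101*((-4 + 36) - 23) = 101*(32 - 23) = 101*9 = 909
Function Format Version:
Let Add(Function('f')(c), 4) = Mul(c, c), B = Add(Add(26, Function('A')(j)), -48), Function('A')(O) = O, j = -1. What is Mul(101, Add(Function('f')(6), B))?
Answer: 909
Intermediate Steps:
B = -23 (B = Add(Add(26, -1), -48) = Add(25, -48) = -23)
Function('f')(c) = Add(-4, Pow(c, 2)) (Function('f')(c) = Add(-4, Mul(c, c)) = Add(-4, Pow(c, 2)))
Mul(101, Add(Function('f')(6), B)) = Mul(101, Add(Add(-4, Pow(6, 2)), -23)) = Mul(101, Add(Add(-4, 36), -23)) = Mul(101, Add(32, -23)) = Mul(101, 9) = 909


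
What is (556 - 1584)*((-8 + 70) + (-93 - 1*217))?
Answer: 254944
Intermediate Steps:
(556 - 1584)*((-8 + 70) + (-93 - 1*217)) = -1028*(62 + (-93 - 217)) = -1028*(62 - 310) = -1028*(-248) = 254944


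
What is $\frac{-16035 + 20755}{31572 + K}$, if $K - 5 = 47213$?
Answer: $\frac{472}{7879} \approx 0.059906$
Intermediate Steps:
$K = 47218$ ($K = 5 + 47213 = 47218$)
$\frac{-16035 + 20755}{31572 + K} = \frac{-16035 + 20755}{31572 + 47218} = \frac{4720}{78790} = 4720 \cdot \frac{1}{78790} = \frac{472}{7879}$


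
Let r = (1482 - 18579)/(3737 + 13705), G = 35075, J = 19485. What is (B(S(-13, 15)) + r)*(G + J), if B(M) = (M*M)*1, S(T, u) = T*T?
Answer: 4529788212400/2907 ≈ 1.5582e+9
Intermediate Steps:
S(T, u) = T²
r = -5699/5814 (r = -17097/17442 = -17097*1/17442 = -5699/5814 ≈ -0.98022)
B(M) = M² (B(M) = M²*1 = M²)
(B(S(-13, 15)) + r)*(G + J) = (((-13)²)² - 5699/5814)*(35075 + 19485) = (169² - 5699/5814)*54560 = (28561 - 5699/5814)*54560 = (166047955/5814)*54560 = 4529788212400/2907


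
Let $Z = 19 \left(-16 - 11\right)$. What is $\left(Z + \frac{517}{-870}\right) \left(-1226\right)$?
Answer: $\frac{273904951}{435} \approx 6.2967 \cdot 10^{5}$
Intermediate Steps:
$Z = -513$ ($Z = 19 \left(-27\right) = -513$)
$\left(Z + \frac{517}{-870}\right) \left(-1226\right) = \left(-513 + \frac{517}{-870}\right) \left(-1226\right) = \left(-513 + 517 \left(- \frac{1}{870}\right)\right) \left(-1226\right) = \left(-513 - \frac{517}{870}\right) \left(-1226\right) = \left(- \frac{446827}{870}\right) \left(-1226\right) = \frac{273904951}{435}$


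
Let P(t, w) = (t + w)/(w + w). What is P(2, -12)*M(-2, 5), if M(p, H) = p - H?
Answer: -35/12 ≈ -2.9167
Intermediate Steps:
P(t, w) = (t + w)/(2*w) (P(t, w) = (t + w)/((2*w)) = (t + w)*(1/(2*w)) = (t + w)/(2*w))
P(2, -12)*M(-2, 5) = ((1/2)*(2 - 12)/(-12))*(-2 - 1*5) = ((1/2)*(-1/12)*(-10))*(-2 - 5) = (5/12)*(-7) = -35/12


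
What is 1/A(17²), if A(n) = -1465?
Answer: -1/1465 ≈ -0.00068259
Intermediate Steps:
1/A(17²) = 1/(-1465) = -1/1465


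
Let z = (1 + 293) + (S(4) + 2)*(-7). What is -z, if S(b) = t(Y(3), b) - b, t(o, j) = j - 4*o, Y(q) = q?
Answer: -364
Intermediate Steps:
S(b) = -12 (S(b) = (b - 4*3) - b = (b - 12) - b = (-12 + b) - b = -12)
z = 364 (z = (1 + 293) + (-12 + 2)*(-7) = 294 - 10*(-7) = 294 + 70 = 364)
-z = -1*364 = -364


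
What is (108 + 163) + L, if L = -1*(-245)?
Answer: 516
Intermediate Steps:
L = 245
(108 + 163) + L = (108 + 163) + 245 = 271 + 245 = 516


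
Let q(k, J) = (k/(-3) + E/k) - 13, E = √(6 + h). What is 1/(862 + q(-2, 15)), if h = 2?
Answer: 7647/6497383 + 9*√2/6497383 ≈ 0.0011789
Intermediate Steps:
E = 2*√2 (E = √(6 + 2) = √8 = 2*√2 ≈ 2.8284)
q(k, J) = -13 - k/3 + 2*√2/k (q(k, J) = (k/(-3) + (2*√2)/k) - 13 = (k*(-⅓) + 2*√2/k) - 13 = (-k/3 + 2*√2/k) - 13 = -13 - k/3 + 2*√2/k)
1/(862 + q(-2, 15)) = 1/(862 + (-13 - ⅓*(-2) + 2*√2/(-2))) = 1/(862 + (-13 + ⅔ + 2*√2*(-½))) = 1/(862 + (-13 + ⅔ - √2)) = 1/(862 + (-37/3 - √2)) = 1/(2549/3 - √2)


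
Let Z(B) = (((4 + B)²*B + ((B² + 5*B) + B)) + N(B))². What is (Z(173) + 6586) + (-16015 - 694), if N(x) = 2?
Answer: 29712158174873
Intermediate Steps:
Z(B) = (2 + B² + 6*B + B*(4 + B)²)² (Z(B) = (((4 + B)²*B + ((B² + 5*B) + B)) + 2)² = ((B*(4 + B)² + (B² + 6*B)) + 2)² = ((B² + 6*B + B*(4 + B)²) + 2)² = (2 + B² + 6*B + B*(4 + B)²)²)
(Z(173) + 6586) + (-16015 - 694) = ((2 + 173² + 6*173 + 173*(4 + 173)²)² + 6586) + (-16015 - 694) = ((2 + 29929 + 1038 + 173*177²)² + 6586) - 16709 = ((2 + 29929 + 1038 + 173*31329)² + 6586) - 16709 = ((2 + 29929 + 1038 + 5419917)² + 6586) - 16709 = (5450886² + 6586) - 16709 = (29712158184996 + 6586) - 16709 = 29712158191582 - 16709 = 29712158174873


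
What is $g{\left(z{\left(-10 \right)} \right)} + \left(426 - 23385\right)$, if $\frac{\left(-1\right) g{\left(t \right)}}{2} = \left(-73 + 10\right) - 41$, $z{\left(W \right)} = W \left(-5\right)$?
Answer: $-22751$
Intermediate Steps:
$z{\left(W \right)} = - 5 W$
$g{\left(t \right)} = 208$ ($g{\left(t \right)} = - 2 \left(\left(-73 + 10\right) - 41\right) = - 2 \left(-63 - 41\right) = \left(-2\right) \left(-104\right) = 208$)
$g{\left(z{\left(-10 \right)} \right)} + \left(426 - 23385\right) = 208 + \left(426 - 23385\right) = 208 - 22959 = -22751$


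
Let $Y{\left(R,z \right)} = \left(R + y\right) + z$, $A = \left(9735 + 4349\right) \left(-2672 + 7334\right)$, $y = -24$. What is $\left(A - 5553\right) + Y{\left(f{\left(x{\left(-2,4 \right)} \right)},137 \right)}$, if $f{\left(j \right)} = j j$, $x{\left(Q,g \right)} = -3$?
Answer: $65654177$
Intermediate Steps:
$f{\left(j \right)} = j^{2}$
$A = 65659608$ ($A = 14084 \cdot 4662 = 65659608$)
$Y{\left(R,z \right)} = -24 + R + z$ ($Y{\left(R,z \right)} = \left(R - 24\right) + z = \left(-24 + R\right) + z = -24 + R + z$)
$\left(A - 5553\right) + Y{\left(f{\left(x{\left(-2,4 \right)} \right)},137 \right)} = \left(65659608 - 5553\right) + \left(-24 + \left(-3\right)^{2} + 137\right) = \left(65659608 - 5553\right) + \left(-24 + 9 + 137\right) = 65654055 + 122 = 65654177$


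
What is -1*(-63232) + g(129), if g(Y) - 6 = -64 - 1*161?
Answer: 63013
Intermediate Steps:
g(Y) = -219 (g(Y) = 6 + (-64 - 1*161) = 6 + (-64 - 161) = 6 - 225 = -219)
-1*(-63232) + g(129) = -1*(-63232) - 219 = 63232 - 219 = 63013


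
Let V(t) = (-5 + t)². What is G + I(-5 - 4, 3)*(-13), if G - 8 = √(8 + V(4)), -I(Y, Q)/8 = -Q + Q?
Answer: 11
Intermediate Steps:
I(Y, Q) = 0 (I(Y, Q) = -8*(-Q + Q) = -8*0 = 0)
G = 11 (G = 8 + √(8 + (-5 + 4)²) = 8 + √(8 + (-1)²) = 8 + √(8 + 1) = 8 + √9 = 8 + 3 = 11)
G + I(-5 - 4, 3)*(-13) = 11 + 0*(-13) = 11 + 0 = 11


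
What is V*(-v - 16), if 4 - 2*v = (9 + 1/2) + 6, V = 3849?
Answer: -157809/4 ≈ -39452.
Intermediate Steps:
v = -23/4 (v = 2 - ((9 + 1/2) + 6)/2 = 2 - (19/2 + 6)/2 = 2 - 1/2*31/2 = 2 - 31/4 = -23/4 ≈ -5.7500)
V*(-v - 16) = 3849*(-1*(-23/4) - 16) = 3849*(23/4 - 16) = 3849*(-41/4) = -157809/4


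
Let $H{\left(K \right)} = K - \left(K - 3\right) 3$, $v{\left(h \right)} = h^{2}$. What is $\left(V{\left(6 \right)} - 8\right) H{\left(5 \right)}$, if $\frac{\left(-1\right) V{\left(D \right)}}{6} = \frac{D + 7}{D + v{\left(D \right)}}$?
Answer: $\frac{69}{7} \approx 9.8571$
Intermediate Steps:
$H{\left(K \right)} = 9 - 2 K$ ($H{\left(K \right)} = K - \left(-3 + K\right) 3 = K - \left(-9 + 3 K\right) = 9 - 2 K$)
$V{\left(D \right)} = - \frac{6 \left(7 + D\right)}{D + D^{2}}$ ($V{\left(D \right)} = - 6 \frac{D + 7}{D + D^{2}} = - 6 \frac{7 + D}{D + D^{2}} = - \frac{6 \left(7 + D\right)}{D + D^{2}}$)
$\left(V{\left(6 \right)} - 8\right) H{\left(5 \right)} = \left(\frac{6 \left(-7 - 6\right)}{6 \left(1 + 6\right)} - 8\right) \left(9 - 10\right) = \left(6 \cdot \frac{1}{6} \cdot \frac{1}{7} \left(-7 - 6\right) - 8\right) \left(9 - 10\right) = \left(6 \cdot \frac{1}{6} \cdot \frac{1}{7} \left(-13\right) - 8\right) \left(-1\right) = \left(- \frac{13}{7} - 8\right) \left(-1\right) = \left(- \frac{69}{7}\right) \left(-1\right) = \frac{69}{7}$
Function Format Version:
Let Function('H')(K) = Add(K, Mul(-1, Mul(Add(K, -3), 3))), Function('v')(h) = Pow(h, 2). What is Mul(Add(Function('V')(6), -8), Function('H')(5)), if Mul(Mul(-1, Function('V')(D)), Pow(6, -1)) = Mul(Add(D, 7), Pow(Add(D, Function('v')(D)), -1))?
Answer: Rational(69, 7) ≈ 9.8571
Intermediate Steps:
Function('H')(K) = Add(9, Mul(-2, K)) (Function('H')(K) = Add(K, Mul(-1, Mul(Add(-3, K), 3))) = Add(K, Mul(-1, Add(-9, Mul(3, K)))) = Add(K, Add(9, Mul(-3, K))) = Add(9, Mul(-2, K)))
Function('V')(D) = Mul(-6, Pow(Add(D, Pow(D, 2)), -1), Add(7, D)) (Function('V')(D) = Mul(-6, Mul(Add(D, 7), Pow(Add(D, Pow(D, 2)), -1))) = Mul(-6, Mul(Add(7, D), Pow(Add(D, Pow(D, 2)), -1))) = Mul(-6, Mul(Pow(Add(D, Pow(D, 2)), -1), Add(7, D))) = Mul(-6, Pow(Add(D, Pow(D, 2)), -1), Add(7, D)))
Mul(Add(Function('V')(6), -8), Function('H')(5)) = Mul(Add(Mul(6, Pow(6, -1), Pow(Add(1, 6), -1), Add(-7, Mul(-1, 6))), -8), Add(9, Mul(-2, 5))) = Mul(Add(Mul(6, Rational(1, 6), Pow(7, -1), Add(-7, -6)), -8), Add(9, -10)) = Mul(Add(Mul(6, Rational(1, 6), Rational(1, 7), -13), -8), -1) = Mul(Add(Rational(-13, 7), -8), -1) = Mul(Rational(-69, 7), -1) = Rational(69, 7)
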